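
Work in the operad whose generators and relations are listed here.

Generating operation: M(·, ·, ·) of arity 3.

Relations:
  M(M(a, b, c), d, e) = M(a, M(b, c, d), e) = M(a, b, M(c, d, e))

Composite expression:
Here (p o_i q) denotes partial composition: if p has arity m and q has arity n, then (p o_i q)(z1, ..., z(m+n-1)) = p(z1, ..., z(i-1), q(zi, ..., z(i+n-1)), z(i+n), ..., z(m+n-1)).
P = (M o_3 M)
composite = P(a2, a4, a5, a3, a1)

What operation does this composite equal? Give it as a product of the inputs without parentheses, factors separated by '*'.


All parenthesizations of M agree; list the a-inputs left to right.
M(a5, a3, a1) spells out as a5 * a3 * a1
M(a2, a4, M(a5, a3, a1)) spells out as a2 * a4 * a5 * a3 * a1

a2 * a4 * a5 * a3 * a1


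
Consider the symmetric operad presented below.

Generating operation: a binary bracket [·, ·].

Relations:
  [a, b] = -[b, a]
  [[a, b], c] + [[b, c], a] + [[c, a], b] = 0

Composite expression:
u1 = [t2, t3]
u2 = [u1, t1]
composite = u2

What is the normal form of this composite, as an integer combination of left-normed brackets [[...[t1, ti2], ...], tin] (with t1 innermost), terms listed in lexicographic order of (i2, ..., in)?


-[[t1, t2], t3] + [[t1, t3], t2]

Left-normed coefficients sit on the t1-initial expansion words.
Composite bracket: [[t2, t3], t1]
Applying ab - ba throughout gives 4 signed words (2^2 = 4).
Keep just the words that open with t1:
  from t1t2t3, sign -1: term -[[t1, t2], t3]
  from t1t3t2, sign +1: term +[[t1, t3], t2]


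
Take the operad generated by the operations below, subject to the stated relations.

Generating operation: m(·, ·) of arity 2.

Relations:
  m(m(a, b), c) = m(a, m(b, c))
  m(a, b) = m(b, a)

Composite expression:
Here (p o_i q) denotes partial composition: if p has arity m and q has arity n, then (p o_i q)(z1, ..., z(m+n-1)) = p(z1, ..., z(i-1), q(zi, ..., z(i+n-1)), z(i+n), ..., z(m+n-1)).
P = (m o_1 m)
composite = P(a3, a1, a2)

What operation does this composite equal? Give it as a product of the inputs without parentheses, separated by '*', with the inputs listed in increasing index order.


a1 * a2 * a3

With m associative and commutative, the a-input set is all that matters.
m(a3, a1) spells out as a3 * a1
m(m(a3, a1), a2) spells out as a3 * a1 * a2
the factors in increasing index order: a1 * a2 * a3


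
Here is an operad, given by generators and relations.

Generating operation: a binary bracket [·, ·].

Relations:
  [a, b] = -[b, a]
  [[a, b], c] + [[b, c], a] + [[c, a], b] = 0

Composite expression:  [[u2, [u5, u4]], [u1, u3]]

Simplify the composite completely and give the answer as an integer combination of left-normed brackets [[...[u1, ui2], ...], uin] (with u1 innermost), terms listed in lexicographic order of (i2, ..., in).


[[[[u1, u3], u2], u4], u5] - [[[[u1, u3], u2], u5], u4] - [[[[u1, u3], u4], u5], u2] + [[[[u1, u3], u5], u4], u2]

Skip Jacobi rewriting: expand, keep u1-initial words, read off terms.
Composite bracket: [[u2, [u5, u4]], [u1, u3]]
Applying ab - ba throughout gives 16 signed words (2^4 = 16).
Words beginning with u1 determine it all:
  u1u3u2u4u5 appears with sign +1, giving the term +[[[[u1, u3], u2], u4], u5]
  u1u3u2u5u4 appears with sign -1, giving the term -[[[[u1, u3], u2], u5], u4]
  u1u3u4u5u2 appears with sign -1, giving the term -[[[[u1, u3], u4], u5], u2]
  u1u3u5u4u2 appears with sign +1, giving the term +[[[[u1, u3], u5], u4], u2]


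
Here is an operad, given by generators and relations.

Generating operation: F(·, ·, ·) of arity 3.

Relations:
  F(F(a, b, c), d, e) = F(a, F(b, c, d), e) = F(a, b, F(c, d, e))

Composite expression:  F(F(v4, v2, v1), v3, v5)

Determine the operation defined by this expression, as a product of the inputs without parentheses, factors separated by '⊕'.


v4 ⊕ v2 ⊕ v1 ⊕ v3 ⊕ v5

The F-tree's shape is irrelevant; the v-reading-order decides.
F(v4, v2, v1) flattens to v4 ⊕ v2 ⊕ v1
F(F(v4, v2, v1), v3, v5) flattens to v4 ⊕ v2 ⊕ v1 ⊕ v3 ⊕ v5


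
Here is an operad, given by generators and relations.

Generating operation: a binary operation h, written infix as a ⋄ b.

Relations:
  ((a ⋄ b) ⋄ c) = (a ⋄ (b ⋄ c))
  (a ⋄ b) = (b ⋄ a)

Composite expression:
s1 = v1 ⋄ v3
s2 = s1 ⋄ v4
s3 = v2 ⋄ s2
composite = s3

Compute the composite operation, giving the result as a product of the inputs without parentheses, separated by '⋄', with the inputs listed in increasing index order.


Reordering under h is free, so list the v-inputs canonically.
(v1 ⋄ v3) spells out as v1 ⋄ v3
((v1 ⋄ v3) ⋄ v4) spells out as v1 ⋄ v3 ⋄ v4
(v2 ⋄ ((v1 ⋄ v3) ⋄ v4)) spells out as v2 ⋄ v1 ⋄ v3 ⋄ v4
commutativity sorts the factors: v1 ⋄ v2 ⋄ v3 ⋄ v4

v1 ⋄ v2 ⋄ v3 ⋄ v4


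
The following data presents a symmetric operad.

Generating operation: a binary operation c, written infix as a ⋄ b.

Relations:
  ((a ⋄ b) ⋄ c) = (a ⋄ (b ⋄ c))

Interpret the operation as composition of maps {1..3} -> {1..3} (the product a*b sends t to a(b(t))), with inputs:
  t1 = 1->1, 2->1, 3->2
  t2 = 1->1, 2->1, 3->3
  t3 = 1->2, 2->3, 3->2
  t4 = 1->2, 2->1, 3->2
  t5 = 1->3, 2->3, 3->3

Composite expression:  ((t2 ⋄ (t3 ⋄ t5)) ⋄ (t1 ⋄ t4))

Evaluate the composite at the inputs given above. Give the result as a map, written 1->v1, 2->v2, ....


(t3 ⋄ t5) = 1->2, 2->2, 3->2
(t2 ⋄ (t3 ⋄ t5)) = 1->1, 2->1, 3->1
(t1 ⋄ t4) = 1->1, 2->1, 3->1
((t2 ⋄ (t3 ⋄ t5)) ⋄ (t1 ⋄ t4)) = 1->1, 2->1, 3->1

1->1, 2->1, 3->1


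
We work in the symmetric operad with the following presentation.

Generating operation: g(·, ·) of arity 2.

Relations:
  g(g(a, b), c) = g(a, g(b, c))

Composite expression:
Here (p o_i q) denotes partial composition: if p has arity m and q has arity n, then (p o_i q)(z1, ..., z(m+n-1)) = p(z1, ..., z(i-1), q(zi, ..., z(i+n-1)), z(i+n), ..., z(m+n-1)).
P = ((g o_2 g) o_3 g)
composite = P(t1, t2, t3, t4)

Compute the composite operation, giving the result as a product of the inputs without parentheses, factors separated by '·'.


t1 · t2 · t3 · t4

Key point: g is associative — brackets drop, the t-order remains.
g(t3, t4) spells out as t3 · t4
g(t2, g(t3, t4)) spells out as t2 · t3 · t4
g(t1, g(t2, g(t3, t4))) spells out as t1 · t2 · t3 · t4


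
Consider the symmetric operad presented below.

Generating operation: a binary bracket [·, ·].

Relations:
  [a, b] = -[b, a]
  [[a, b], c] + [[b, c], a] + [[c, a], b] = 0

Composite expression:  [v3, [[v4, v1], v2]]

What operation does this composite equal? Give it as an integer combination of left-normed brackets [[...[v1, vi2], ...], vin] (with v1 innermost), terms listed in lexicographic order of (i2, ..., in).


[[[v1, v4], v2], v3]

Left-normed coefficients sit on the v1-initial expansion words.
Composite bracket: [v3, [[v4, v1], v2]]
Full expansion: 8 signed words from ab - ba (2^3 = 8).
Coefficients come from the v1-initial words:
  the word v1v4v2v3 carries sign +1 and contributes +[[[v1, v4], v2], v3]


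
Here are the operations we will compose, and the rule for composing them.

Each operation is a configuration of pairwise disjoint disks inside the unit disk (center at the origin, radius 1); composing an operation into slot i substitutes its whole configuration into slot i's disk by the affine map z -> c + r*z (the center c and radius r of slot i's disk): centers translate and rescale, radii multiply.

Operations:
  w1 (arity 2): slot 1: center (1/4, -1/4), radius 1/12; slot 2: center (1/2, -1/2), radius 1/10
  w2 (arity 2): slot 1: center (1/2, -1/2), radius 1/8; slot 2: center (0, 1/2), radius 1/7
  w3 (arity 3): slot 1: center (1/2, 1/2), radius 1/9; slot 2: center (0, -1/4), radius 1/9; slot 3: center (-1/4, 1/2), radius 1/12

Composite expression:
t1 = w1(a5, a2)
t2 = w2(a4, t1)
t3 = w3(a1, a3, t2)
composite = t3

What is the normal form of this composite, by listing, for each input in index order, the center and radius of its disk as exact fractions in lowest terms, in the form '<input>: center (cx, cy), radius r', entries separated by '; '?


Nesting under w3 composes maps z -> c + r*z down each a-path.
a1 passes through 1 substitution, ending at center (1/2, 1/2), radius 1/9
a3 passes through 1 substitution, ending at center (0, -1/4), radius 1/9
a4 passes through 2 substitutions, ending at center (-5/24, 11/24), radius 1/96
a5 passes through 3 substitutions, ending at center (-83/336, 181/336), radius 1/1008
a2 passes through 3 substitutions, ending at center (-41/168, 15/28), radius 1/840

a1: center (1/2, 1/2), radius 1/9; a2: center (-41/168, 15/28), radius 1/840; a3: center (0, -1/4), radius 1/9; a4: center (-5/24, 11/24), radius 1/96; a5: center (-83/336, 181/336), radius 1/1008


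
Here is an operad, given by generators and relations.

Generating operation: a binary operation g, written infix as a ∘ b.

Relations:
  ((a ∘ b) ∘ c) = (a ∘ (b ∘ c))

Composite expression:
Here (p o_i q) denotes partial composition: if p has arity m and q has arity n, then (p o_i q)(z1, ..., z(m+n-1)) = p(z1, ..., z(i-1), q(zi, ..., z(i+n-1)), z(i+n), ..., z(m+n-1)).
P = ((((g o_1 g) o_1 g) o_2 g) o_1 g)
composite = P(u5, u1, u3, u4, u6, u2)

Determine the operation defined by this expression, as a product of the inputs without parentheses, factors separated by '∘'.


All parenthesizations of g agree; list the u-inputs left to right.
(u5 ∘ u1) collapses to u5 ∘ u1
(u3 ∘ u4) collapses to u3 ∘ u4
((u5 ∘ u1) ∘ (u3 ∘ u4)) collapses to u5 ∘ u1 ∘ u3 ∘ u4
(((u5 ∘ u1) ∘ (u3 ∘ u4)) ∘ u6) collapses to u5 ∘ u1 ∘ u3 ∘ u4 ∘ u6
((((u5 ∘ u1) ∘ (u3 ∘ u4)) ∘ u6) ∘ u2) collapses to u5 ∘ u1 ∘ u3 ∘ u4 ∘ u6 ∘ u2

u5 ∘ u1 ∘ u3 ∘ u4 ∘ u6 ∘ u2


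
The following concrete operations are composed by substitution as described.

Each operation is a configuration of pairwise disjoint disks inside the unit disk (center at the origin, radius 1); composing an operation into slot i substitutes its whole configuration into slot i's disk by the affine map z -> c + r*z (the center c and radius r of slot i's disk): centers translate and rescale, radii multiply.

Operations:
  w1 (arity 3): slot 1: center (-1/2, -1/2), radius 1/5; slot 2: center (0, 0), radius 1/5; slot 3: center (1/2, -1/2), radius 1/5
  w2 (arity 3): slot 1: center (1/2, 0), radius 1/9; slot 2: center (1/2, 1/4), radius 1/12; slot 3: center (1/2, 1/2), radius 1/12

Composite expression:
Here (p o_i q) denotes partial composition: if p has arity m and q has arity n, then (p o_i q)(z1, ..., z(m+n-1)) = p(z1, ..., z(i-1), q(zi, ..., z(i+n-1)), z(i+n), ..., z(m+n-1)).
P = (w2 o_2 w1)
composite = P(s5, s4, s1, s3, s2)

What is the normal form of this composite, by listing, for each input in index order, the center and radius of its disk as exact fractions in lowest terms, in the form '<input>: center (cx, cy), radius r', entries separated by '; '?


Affine substitution under w2: radii multiply and s-centers shift.
s5: after 1 affine step, its disk has center (1/2, 0), radius 1/9
s4: after 2 affine steps, its disk has center (11/24, 5/24), radius 1/60
s1: after 2 affine steps, its disk has center (1/2, 1/4), radius 1/60
s3: after 2 affine steps, its disk has center (13/24, 5/24), radius 1/60
s2: after 1 affine step, its disk has center (1/2, 1/2), radius 1/12

s1: center (1/2, 1/4), radius 1/60; s2: center (1/2, 1/2), radius 1/12; s3: center (13/24, 5/24), radius 1/60; s4: center (11/24, 5/24), radius 1/60; s5: center (1/2, 0), radius 1/9


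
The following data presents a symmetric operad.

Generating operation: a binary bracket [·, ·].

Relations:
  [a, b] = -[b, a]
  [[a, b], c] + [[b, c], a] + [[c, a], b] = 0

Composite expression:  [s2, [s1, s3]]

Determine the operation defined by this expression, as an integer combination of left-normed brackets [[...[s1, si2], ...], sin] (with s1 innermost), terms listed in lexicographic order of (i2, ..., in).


-[[s1, s3], s2]

Skip Jacobi rewriting: expand, keep s1-initial words, read off terms.
Composite bracket: [s2, [s1, s3]]
Under [a, b] = ab - ba we get 4 signed associative words (2^2 = 4).
Words beginning with s1 determine it all:
  s1s3s2 (sign -1) contributes -[[s1, s3], s2]


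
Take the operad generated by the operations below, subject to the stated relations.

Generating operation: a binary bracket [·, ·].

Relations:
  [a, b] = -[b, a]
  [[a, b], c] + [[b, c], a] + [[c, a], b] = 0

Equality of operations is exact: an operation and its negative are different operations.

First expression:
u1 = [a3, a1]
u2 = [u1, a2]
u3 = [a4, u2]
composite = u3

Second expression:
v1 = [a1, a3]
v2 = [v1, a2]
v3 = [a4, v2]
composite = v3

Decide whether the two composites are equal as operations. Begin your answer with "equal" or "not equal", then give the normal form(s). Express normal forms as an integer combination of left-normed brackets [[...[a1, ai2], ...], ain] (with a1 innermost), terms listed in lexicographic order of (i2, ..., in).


not equal — first [[[a1, a3], a2], a4], second -[[[a1, a3], a2], a4]


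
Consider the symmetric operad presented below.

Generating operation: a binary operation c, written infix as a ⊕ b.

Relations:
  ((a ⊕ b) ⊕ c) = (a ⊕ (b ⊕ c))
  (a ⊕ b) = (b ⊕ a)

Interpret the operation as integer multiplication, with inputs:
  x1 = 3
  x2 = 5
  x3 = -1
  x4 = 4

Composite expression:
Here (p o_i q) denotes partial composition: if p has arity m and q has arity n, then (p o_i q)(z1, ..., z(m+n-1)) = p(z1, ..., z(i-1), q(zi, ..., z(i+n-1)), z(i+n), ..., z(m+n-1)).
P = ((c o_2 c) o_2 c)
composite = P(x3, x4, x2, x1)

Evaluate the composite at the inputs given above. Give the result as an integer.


-60


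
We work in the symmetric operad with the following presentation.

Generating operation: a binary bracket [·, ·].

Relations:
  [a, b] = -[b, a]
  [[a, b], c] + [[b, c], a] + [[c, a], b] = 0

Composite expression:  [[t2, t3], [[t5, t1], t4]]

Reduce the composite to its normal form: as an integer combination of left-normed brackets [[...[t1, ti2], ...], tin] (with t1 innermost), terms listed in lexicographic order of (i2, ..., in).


[[[[t1, t5], t4], t2], t3] - [[[[t1, t5], t4], t3], t2]

Antisymmetry and Jacobi reduce to t1-anchored left-normed brackets.
Composite bracket: [[t2, t3], [[t5, t1], t4]]
Expanding via [a, b] = ab - ba: 16 signed words (2^4 = 16).
Only words starting with t1 matter:
  word t1t5t4t2t3 has sign +1, contributing +[[[[t1, t5], t4], t2], t3]
  word t1t5t4t3t2 has sign -1, contributing -[[[[t1, t5], t4], t3], t2]


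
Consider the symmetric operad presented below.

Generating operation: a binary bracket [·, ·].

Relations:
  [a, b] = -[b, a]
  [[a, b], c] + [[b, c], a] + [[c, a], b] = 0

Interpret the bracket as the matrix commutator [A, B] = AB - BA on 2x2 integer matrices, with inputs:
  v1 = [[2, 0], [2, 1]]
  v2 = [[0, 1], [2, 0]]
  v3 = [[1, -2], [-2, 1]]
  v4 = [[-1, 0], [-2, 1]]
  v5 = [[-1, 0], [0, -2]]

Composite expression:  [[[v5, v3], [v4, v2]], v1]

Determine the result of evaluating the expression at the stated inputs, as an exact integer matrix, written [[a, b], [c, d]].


[[16, -8], [24, -16]]


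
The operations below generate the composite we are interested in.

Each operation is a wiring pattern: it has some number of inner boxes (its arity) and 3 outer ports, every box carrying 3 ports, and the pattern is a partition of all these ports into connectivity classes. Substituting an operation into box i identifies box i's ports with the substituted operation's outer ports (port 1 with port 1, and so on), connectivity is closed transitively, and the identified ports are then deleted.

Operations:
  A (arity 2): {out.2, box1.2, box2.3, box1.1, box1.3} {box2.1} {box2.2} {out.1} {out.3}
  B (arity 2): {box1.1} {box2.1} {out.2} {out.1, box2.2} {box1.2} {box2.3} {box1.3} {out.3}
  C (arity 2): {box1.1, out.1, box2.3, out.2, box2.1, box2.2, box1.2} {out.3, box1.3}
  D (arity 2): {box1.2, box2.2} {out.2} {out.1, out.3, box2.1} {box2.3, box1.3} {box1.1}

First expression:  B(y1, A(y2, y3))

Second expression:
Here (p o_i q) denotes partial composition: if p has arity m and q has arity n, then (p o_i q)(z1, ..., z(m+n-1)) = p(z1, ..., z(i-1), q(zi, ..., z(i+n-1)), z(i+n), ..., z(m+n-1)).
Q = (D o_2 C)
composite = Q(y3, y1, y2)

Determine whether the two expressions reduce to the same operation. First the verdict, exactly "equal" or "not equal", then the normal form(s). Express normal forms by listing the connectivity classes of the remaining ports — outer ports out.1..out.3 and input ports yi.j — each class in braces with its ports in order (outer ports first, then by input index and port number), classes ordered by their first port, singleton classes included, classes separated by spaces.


not equal; the first gives {out.1, y2.1, y2.2, y2.3, y3.3} {out.2} {out.3} {y1.1} {y1.2} {y1.3} {y3.1} {y3.2} and the second {out.1, out.3, y1.1, y1.2, y2.1, y2.2, y2.3, y3.2} {out.2} {y1.3, y3.3} {y3.1}


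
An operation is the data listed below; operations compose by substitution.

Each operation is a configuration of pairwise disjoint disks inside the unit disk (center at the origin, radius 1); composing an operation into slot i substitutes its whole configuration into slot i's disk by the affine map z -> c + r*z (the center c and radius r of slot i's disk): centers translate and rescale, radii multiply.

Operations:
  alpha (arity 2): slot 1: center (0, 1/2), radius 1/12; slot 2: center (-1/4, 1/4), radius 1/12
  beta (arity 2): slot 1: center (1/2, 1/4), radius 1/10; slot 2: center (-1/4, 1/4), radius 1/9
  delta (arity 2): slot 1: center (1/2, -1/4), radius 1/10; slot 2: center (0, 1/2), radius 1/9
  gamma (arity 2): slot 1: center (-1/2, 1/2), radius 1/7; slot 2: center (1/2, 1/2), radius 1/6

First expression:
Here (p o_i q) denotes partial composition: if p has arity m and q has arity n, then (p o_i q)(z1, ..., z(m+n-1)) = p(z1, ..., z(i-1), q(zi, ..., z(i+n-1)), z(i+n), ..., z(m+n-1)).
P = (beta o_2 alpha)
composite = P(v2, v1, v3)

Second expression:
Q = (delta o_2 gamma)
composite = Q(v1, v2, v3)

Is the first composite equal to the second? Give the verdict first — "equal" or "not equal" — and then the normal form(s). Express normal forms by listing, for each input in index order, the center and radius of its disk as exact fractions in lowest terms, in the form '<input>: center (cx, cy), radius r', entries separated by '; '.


not equal — first v1: center (-1/4, 11/36), radius 1/108; v2: center (1/2, 1/4), radius 1/10; v3: center (-5/18, 5/18), radius 1/108, second v1: center (1/2, -1/4), radius 1/10; v2: center (-1/18, 5/9), radius 1/63; v3: center (1/18, 5/9), radius 1/54

Normal form of the first expression: v1: center (-1/4, 11/36), radius 1/108; v2: center (1/2, 1/4), radius 1/10; v3: center (-5/18, 5/18), radius 1/108
Normal form of the second expression: v1: center (1/2, -1/4), radius 1/10; v2: center (-1/18, 5/9), radius 1/63; v3: center (1/18, 5/9), radius 1/54
The forms do not match — not equal.


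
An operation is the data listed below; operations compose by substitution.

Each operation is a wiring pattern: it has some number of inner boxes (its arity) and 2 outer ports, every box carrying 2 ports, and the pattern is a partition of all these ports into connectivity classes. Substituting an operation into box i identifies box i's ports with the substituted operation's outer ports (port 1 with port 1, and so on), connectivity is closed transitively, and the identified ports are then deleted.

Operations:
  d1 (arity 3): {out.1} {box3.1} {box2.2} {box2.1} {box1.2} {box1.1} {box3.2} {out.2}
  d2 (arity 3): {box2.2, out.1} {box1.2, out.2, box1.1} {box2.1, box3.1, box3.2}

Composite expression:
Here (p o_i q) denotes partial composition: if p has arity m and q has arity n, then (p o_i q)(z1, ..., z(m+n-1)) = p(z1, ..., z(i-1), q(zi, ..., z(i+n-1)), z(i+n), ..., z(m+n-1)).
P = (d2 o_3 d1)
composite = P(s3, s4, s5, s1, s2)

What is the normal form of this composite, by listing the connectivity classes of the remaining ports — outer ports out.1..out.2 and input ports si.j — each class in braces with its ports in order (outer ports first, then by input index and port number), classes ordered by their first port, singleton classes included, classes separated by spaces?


{out.1, s4.2} {out.2, s3.1, s3.2} {s1.1} {s1.2} {s2.1} {s2.2} {s4.1} {s5.1} {s5.2}

After gluing at d2, chains via deleted ports link the s-ports.
stage d1: inputs (s5, s1, s2), connectivity {out.1} {out.2} {s1.1} {s1.2} {s2.1} {s2.2} {s5.1} {s5.2}, out.j its boundary
stage d2: inputs (s3, s4, s5, s1, s2), connectivity {out.1, s4.2} {out.2, s3.1, s3.2} {s1.1} {s1.2} {s2.1} {s2.2} {s4.1} {s5.1} {s5.2}, out.j its boundary


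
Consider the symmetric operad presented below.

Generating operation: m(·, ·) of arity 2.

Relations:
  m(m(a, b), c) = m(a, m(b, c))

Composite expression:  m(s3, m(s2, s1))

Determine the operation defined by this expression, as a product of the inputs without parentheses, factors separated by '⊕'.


Under associativity of m, the answer is the s's in reading order.
m(s2, s1) collapses to s2 ⊕ s1
m(s3, m(s2, s1)) collapses to s3 ⊕ s2 ⊕ s1

s3 ⊕ s2 ⊕ s1


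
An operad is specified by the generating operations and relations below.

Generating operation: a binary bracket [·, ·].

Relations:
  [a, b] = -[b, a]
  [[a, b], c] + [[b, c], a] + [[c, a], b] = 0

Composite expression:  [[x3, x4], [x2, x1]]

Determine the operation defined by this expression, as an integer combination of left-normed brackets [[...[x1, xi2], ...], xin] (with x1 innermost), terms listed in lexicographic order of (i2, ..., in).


[[[x1, x2], x3], x4] - [[[x1, x2], x4], x3]

Antisymmetry and Jacobi reduce to x1-anchored left-normed brackets.
Composite bracket: [[x3, x4], [x2, x1]]
Applying ab - ba throughout gives 8 signed words (2^3 = 8).
Only words starting with x1 matter:
  x1x2x3x4 (sign +1) contributes +[[[x1, x2], x3], x4]
  x1x2x4x3 (sign -1) contributes -[[[x1, x2], x4], x3]


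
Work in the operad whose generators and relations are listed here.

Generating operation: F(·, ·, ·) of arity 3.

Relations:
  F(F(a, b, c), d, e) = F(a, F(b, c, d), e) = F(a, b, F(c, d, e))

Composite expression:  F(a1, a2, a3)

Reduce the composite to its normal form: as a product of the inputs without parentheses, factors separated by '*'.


a1 * a2 * a3

All parenthesizations of F agree; list the a-inputs left to right.
F(a1, a2, a3) unparenthesizes to a1 * a2 * a3


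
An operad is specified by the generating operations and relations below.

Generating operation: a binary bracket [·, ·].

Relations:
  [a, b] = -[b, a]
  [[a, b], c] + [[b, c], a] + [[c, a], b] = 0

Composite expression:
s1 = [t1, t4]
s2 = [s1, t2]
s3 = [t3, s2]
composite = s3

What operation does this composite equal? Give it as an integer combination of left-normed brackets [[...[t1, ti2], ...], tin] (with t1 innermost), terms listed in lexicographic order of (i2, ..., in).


-[[[t1, t4], t2], t3]

Left-normed coefficients sit on the t1-initial expansion words.
Composite bracket: [t3, [[t1, t4], t2]]
The bracket unfolds into 8 signed words via [a, b] = ab - ba (2^3 = 8).
Keep just the words that open with t1:
  word t1t4t2t3 has sign -1, contributing -[[[t1, t4], t2], t3]


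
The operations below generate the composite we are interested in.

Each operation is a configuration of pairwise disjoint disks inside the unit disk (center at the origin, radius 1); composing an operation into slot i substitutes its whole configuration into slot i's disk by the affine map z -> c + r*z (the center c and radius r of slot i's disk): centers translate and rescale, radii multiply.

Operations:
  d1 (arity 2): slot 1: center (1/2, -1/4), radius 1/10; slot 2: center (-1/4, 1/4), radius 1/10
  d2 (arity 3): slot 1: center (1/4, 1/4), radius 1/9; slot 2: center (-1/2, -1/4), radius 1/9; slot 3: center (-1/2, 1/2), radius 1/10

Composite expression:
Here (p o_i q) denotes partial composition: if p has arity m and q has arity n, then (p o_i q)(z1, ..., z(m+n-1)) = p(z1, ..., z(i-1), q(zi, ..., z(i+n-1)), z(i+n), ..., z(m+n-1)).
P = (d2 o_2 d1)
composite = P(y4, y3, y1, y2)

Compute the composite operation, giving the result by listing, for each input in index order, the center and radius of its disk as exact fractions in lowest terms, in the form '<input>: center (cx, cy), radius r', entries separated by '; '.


y1: center (-19/36, -2/9), radius 1/90; y2: center (-1/2, 1/2), radius 1/10; y3: center (-4/9, -5/18), radius 1/90; y4: center (1/4, 1/4), radius 1/9

Follow each y-input down from d2: c' goes to c + r*c', radius to r*r'.
y4 passes through 1 substitution, ending at center (1/4, 1/4), radius 1/9
y3 passes through 2 substitutions, ending at center (-4/9, -5/18), radius 1/90
y1 passes through 2 substitutions, ending at center (-19/36, -2/9), radius 1/90
y2 passes through 1 substitution, ending at center (-1/2, 1/2), radius 1/10


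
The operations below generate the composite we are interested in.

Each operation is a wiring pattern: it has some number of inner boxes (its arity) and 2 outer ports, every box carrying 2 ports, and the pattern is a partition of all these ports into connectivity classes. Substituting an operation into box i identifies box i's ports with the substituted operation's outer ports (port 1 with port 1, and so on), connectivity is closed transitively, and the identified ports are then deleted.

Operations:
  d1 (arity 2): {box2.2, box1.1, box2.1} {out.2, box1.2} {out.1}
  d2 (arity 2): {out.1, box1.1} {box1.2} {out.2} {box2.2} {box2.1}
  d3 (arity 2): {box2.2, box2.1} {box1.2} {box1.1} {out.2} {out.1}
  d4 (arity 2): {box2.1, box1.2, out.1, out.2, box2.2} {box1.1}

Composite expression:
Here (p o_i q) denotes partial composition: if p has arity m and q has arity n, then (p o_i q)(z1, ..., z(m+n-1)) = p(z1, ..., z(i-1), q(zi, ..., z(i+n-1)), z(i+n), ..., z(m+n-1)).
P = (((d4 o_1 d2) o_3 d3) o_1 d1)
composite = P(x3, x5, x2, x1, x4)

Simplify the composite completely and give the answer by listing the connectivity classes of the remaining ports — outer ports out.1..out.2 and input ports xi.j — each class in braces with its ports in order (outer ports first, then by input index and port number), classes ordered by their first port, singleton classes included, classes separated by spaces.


Substituting into d4 glues patterns; closure does the rest.
stage d1: inputs (x3, x5), connectivity {out.1} {out.2, x3.2} {x3.1, x5.1, x5.2}, out.j its boundary
stage d2: inputs (x3, x5, x2), connectivity {out.1} {out.2} {x2.1} {x2.2} {x3.1, x5.1, x5.2} {x3.2}, out.j its boundary
stage d3: inputs (x1, x4), connectivity {out.1} {out.2} {x1.1} {x1.2} {x4.1, x4.2}, out.j its boundary
stage d4: inputs (x3, x5, x2, x1, x4), connectivity {out.1, out.2} {x1.1} {x1.2} {x2.1} {x2.2} {x3.1, x5.1, x5.2} {x3.2} {x4.1, x4.2}, out.j its boundary

{out.1, out.2} {x1.1} {x1.2} {x2.1} {x2.2} {x3.1, x5.1, x5.2} {x3.2} {x4.1, x4.2}


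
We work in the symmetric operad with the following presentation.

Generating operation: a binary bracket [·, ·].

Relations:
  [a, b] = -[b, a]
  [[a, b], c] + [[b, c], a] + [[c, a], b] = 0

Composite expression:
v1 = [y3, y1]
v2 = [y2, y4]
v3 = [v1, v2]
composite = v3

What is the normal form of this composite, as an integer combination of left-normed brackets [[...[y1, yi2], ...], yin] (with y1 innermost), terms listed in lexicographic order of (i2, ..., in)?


-[[[y1, y3], y2], y4] + [[[y1, y3], y4], y2]

Expand each bracket as ab - ba; the y1-initial words give the coefficients.
Composite bracket: [[y3, y1], [y2, y4]]
Applying ab - ba throughout gives 8 signed words (2^3 = 8).
Coefficients come from the y1-initial words:
  sign of y1y3y2y4 is -1, so it contributes -[[[y1, y3], y2], y4]
  sign of y1y3y4y2 is +1, so it contributes +[[[y1, y3], y4], y2]


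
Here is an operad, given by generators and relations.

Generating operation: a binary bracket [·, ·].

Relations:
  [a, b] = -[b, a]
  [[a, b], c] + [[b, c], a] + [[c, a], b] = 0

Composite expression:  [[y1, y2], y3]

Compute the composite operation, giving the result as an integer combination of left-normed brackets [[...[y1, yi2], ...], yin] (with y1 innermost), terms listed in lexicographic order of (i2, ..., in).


[[y1, y2], y3]

In the tensor algebra, words opening y1 carry the y1-anchored form.
Composite bracket: [[y1, y2], y3]
Under [a, b] = ab - ba we get 4 signed associative words (2^2 = 4).
Collect the words opening with y1:
  the word y1y2y3 carries sign +1 and contributes +[[y1, y2], y3]


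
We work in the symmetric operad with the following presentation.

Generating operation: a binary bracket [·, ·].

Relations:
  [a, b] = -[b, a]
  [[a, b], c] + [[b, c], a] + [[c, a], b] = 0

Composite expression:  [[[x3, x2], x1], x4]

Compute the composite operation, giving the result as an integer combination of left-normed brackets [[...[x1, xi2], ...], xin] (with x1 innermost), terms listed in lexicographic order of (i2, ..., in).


[[[x1, x2], x3], x4] - [[[x1, x3], x2], x4]

In the tensor algebra, words opening x1 carry the x1-anchored form.
Composite bracket: [[[x3, x2], x1], x4]
Expanding via [a, b] = ab - ba: 8 signed words (2^3 = 8).
Only words starting with x1 matter:
  word x1x2x3x4 has sign +1, contributing +[[[x1, x2], x3], x4]
  word x1x3x2x4 has sign -1, contributing -[[[x1, x3], x2], x4]


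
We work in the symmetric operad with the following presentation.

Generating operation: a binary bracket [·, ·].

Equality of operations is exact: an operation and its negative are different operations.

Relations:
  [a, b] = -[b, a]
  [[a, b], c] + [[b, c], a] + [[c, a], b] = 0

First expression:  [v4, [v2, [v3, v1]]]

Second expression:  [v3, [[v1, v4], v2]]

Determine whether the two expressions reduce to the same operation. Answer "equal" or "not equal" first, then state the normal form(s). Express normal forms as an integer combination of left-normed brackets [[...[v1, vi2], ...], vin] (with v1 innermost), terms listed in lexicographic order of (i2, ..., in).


not equal; first: -[[[v1, v3], v2], v4]; second: -[[[v1, v4], v2], v3]

The first expression, normalized: -[[[v1, v3], v2], v4]
The second expression, normalized: -[[[v1, v4], v2], v3]
No match — not equal.


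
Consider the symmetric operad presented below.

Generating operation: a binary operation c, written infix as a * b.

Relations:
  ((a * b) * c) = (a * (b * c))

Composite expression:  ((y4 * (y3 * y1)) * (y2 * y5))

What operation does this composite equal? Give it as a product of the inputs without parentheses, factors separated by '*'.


y4 * y3 * y1 * y2 * y5

Key point: c is associative — brackets drop, the y-order remains.
(y3 * y1) reduces to y3 * y1
(y4 * (y3 * y1)) reduces to y4 * y3 * y1
(y2 * y5) reduces to y2 * y5
((y4 * (y3 * y1)) * (y2 * y5)) reduces to y4 * y3 * y1 * y2 * y5


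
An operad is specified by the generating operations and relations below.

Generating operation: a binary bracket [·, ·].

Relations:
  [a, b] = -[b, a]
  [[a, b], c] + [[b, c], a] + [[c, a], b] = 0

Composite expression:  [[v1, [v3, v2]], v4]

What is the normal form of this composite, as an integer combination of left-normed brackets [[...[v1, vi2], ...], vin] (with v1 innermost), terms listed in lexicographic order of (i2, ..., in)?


-[[[v1, v2], v3], v4] + [[[v1, v3], v2], v4]

A multilinear Lie element is pinned by v1-initial words (v1 innermost).
Composite bracket: [[v1, [v3, v2]], v4]
Each bracket splits as ab - ba, giving 8 signed words (2^3 = 8).
Coefficients come from the v1-initial words:
  word v1v2v3v4 has sign -1, contributing -[[[v1, v2], v3], v4]
  word v1v3v2v4 has sign +1, contributing +[[[v1, v3], v2], v4]


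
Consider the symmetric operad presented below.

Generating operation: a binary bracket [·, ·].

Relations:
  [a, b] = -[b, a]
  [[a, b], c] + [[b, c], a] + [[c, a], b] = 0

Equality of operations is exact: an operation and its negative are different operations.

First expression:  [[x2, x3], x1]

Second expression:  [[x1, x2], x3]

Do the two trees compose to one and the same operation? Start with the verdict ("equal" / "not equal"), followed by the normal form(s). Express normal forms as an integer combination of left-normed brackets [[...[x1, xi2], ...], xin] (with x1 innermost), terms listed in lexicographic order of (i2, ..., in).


not equal — first -[[x1, x2], x3] + [[x1, x3], x2], second [[x1, x2], x3]


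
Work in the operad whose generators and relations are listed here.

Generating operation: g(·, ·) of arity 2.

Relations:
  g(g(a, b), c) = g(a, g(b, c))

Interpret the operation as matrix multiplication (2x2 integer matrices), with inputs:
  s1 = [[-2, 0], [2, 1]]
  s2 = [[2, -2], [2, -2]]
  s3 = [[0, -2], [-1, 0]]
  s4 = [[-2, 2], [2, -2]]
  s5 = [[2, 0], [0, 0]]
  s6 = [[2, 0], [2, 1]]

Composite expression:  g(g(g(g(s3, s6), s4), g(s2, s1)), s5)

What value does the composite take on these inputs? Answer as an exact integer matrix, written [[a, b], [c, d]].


[[0, 0], [0, 0]]

g(s3, s6) = [[-4, -2], [-2, 0]]
g(g(s3, s6), s4) = [[4, -4], [4, -4]]
g(s2, s1) = [[-8, -2], [-8, -2]]
g(g(g(s3, s6), s4), g(s2, s1)) = [[0, 0], [0, 0]]
g(g(g(g(s3, s6), s4), g(s2, s1)), s5) = [[0, 0], [0, 0]]


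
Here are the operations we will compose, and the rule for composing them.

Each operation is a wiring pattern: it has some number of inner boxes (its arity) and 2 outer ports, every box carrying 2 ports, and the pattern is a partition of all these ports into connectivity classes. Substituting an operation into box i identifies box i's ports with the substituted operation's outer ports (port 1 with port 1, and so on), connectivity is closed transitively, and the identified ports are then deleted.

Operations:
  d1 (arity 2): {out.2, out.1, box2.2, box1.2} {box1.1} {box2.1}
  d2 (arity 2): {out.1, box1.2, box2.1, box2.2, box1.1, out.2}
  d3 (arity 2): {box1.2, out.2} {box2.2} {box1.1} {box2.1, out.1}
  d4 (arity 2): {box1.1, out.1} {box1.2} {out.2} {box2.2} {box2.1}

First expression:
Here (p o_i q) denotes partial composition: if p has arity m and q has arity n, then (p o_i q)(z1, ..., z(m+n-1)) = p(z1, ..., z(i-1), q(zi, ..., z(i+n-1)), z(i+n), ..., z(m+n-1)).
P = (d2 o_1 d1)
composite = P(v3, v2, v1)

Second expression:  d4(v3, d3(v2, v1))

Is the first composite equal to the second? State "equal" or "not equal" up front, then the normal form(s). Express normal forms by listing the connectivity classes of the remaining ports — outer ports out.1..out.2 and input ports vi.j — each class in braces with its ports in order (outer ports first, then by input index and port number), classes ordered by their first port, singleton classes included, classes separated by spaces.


Reducing the first expression gives {out.1, out.2, v1.1, v1.2, v2.2, v3.2} {v2.1} {v3.1}
Reducing the second expression gives {out.1, v3.1} {out.2} {v1.1} {v1.2} {v2.1} {v2.2} {v3.2}
Different reductions; not equal.

not equal; the first gives {out.1, out.2, v1.1, v1.2, v2.2, v3.2} {v2.1} {v3.1} and the second {out.1, v3.1} {out.2} {v1.1} {v1.2} {v2.1} {v2.2} {v3.2}


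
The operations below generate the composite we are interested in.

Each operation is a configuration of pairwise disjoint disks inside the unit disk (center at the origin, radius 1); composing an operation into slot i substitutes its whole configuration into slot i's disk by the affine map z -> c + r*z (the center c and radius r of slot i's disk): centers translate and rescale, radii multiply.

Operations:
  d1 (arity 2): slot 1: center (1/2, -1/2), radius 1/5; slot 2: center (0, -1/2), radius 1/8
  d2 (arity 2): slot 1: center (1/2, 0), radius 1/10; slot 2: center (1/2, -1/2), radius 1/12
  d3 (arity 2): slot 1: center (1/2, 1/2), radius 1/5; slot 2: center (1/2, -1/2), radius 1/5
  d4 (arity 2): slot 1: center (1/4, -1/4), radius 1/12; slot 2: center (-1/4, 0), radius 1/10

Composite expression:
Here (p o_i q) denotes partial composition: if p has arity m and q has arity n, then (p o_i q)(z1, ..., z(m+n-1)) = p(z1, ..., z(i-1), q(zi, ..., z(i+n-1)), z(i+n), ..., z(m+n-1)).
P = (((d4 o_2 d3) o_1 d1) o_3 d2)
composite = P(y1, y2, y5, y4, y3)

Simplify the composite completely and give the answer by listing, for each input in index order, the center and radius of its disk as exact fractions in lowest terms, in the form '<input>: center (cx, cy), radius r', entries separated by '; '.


y1: center (7/24, -7/24), radius 1/60; y2: center (1/4, -7/24), radius 1/96; y3: center (-1/5, -1/20), radius 1/50; y4: center (-19/100, 1/25), radius 1/600; y5: center (-19/100, 1/20), radius 1/500

Affine substitution under d4: radii multiply and y-centers shift.
input y1: applying the 2 nested substitutions gives center (7/24, -7/24), radius 1/60
input y2: applying the 2 nested substitutions gives center (1/4, -7/24), radius 1/96
input y5: applying the 3 nested substitutions gives center (-19/100, 1/20), radius 1/500
input y4: applying the 3 nested substitutions gives center (-19/100, 1/25), radius 1/600
input y3: applying the 2 nested substitutions gives center (-1/5, -1/20), radius 1/50


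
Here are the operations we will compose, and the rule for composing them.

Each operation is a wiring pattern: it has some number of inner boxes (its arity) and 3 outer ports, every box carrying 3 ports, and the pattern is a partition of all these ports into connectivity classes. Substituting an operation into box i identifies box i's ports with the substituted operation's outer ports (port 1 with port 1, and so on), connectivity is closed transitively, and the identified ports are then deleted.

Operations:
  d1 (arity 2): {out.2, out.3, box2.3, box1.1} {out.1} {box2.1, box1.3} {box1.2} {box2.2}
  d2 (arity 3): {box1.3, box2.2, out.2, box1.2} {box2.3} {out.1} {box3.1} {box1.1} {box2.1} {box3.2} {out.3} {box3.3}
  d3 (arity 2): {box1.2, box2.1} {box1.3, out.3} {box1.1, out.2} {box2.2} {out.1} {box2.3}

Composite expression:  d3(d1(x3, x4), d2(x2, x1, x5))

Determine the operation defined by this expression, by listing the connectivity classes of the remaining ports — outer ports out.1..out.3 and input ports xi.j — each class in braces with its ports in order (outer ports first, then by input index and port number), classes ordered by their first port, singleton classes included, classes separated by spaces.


{out.1} {out.2} {out.3, x3.1, x4.3} {x1.1} {x1.2, x2.2, x2.3} {x1.3} {x2.1} {x3.2} {x3.3, x4.1} {x4.2} {x5.1} {x5.2} {x5.3}

Connectivity passes through glued d3-boundaries; trace each wire chain.
composing d1 on (x3, x4), with out.j its own outer ports: {out.1} {out.2, out.3, x3.1, x4.3} {x3.2} {x3.3, x4.1} {x4.2}
composing d2 on (x2, x1, x5), with out.j its own outer ports: {out.1} {out.2, x1.2, x2.2, x2.3} {out.3} {x1.1} {x1.3} {x2.1} {x5.1} {x5.2} {x5.3}
composing d3 on (x3, x4, x2, x1, x5), with out.j its own outer ports: {out.1} {out.2} {out.3, x3.1, x4.3} {x1.1} {x1.2, x2.2, x2.3} {x1.3} {x2.1} {x3.2} {x3.3, x4.1} {x4.2} {x5.1} {x5.2} {x5.3}


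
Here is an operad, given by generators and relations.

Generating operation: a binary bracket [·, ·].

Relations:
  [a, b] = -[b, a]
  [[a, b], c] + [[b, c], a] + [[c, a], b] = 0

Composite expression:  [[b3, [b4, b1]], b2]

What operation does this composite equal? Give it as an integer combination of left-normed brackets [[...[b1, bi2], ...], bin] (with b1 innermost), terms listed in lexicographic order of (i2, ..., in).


[[[b1, b4], b3], b2]

In the tensor algebra, words opening b1 carry the b1-anchored form.
Composite bracket: [[b3, [b4, b1]], b2]
Each bracket splits as ab - ba, giving 8 signed words (2^3 = 8).
The b1-initial words carry the normal form:
  b1b4b3b2 (sign +1) contributes +[[[b1, b4], b3], b2]


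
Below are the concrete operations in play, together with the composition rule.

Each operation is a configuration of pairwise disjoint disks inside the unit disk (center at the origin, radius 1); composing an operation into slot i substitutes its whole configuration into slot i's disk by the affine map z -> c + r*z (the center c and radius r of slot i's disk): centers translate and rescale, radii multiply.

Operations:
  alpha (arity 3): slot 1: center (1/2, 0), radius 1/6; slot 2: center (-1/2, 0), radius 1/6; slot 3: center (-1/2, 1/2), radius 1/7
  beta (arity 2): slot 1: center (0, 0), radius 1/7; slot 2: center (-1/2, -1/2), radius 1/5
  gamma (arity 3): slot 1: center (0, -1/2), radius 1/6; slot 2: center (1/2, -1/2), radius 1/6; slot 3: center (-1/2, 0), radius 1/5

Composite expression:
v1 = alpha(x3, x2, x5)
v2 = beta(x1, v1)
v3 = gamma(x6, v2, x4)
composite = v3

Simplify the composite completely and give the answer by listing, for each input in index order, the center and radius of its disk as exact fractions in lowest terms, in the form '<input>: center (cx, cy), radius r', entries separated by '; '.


Each x-disk chains the slot maps above it in gamma; radii multiply.
input x6: composing its 1 substitution step yields center (0, -1/2), radius 1/6
input x1: composing its 2 substitution steps yields center (1/2, -1/2), radius 1/42
input x3: composing its 3 substitution steps yields center (13/30, -7/12), radius 1/180
input x2: composing its 3 substitution steps yields center (2/5, -7/12), radius 1/180
input x5: composing its 3 substitution steps yields center (2/5, -17/30), radius 1/210
input x4: composing its 1 substitution step yields center (-1/2, 0), radius 1/5

x1: center (1/2, -1/2), radius 1/42; x2: center (2/5, -7/12), radius 1/180; x3: center (13/30, -7/12), radius 1/180; x4: center (-1/2, 0), radius 1/5; x5: center (2/5, -17/30), radius 1/210; x6: center (0, -1/2), radius 1/6
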